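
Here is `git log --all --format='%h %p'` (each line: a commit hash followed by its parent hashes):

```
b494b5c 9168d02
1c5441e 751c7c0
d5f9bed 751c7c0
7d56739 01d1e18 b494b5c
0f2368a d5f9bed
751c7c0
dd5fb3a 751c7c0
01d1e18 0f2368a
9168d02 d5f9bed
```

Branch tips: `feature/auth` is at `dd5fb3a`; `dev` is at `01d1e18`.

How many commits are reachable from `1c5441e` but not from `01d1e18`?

Reachable from 1c5441e: {1c5441e, 751c7c0}.
Reachable from 01d1e18: {01d1e18, 0f2368a, 751c7c0, d5f9bed}.
In 1c5441e's history but not 01d1e18's: {1c5441e} — 1 commit.

1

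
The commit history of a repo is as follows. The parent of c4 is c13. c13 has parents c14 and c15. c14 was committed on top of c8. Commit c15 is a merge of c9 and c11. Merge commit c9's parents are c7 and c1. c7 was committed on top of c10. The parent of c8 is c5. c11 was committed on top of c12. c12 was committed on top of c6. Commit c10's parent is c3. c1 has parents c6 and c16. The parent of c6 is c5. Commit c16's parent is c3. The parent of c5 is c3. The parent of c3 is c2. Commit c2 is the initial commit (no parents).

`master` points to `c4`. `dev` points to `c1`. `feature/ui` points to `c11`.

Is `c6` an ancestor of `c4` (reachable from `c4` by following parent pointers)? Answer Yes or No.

Yes

Ancestors of c4 (commits reachable by following parents): {c1, c10, c11, c12, c13, c14, c15, c16, c2, c3, c4, c5, c6, c7, c8, c9}.
c6 is in that set, so it is an ancestor of c4.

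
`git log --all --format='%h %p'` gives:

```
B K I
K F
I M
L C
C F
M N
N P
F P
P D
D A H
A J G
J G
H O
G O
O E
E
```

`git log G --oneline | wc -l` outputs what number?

Walking parent pointers from G: reachable set = {E, G, O}.
That is 3 commits.

3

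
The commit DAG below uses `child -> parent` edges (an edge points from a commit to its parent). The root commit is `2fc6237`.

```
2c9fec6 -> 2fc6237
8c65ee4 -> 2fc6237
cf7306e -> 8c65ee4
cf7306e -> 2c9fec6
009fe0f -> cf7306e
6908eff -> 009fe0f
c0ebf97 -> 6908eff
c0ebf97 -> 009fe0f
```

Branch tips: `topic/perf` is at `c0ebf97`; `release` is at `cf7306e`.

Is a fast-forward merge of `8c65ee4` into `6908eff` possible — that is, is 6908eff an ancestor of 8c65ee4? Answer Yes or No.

No

A fast-forward from 6908eff to 8c65ee4 is possible iff 6908eff is an ancestor of 8c65ee4.
Ancestors of 8c65ee4: {2fc6237, 8c65ee4}.
6908eff is not among them, so fast-forward is not possible.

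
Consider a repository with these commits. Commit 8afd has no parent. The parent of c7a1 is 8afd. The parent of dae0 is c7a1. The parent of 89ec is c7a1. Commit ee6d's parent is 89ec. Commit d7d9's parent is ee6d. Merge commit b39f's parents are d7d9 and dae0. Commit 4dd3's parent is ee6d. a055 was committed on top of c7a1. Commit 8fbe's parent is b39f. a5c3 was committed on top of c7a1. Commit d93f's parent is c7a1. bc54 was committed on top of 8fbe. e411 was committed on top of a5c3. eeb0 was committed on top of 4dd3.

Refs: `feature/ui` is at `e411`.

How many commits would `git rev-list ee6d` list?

Walking parent pointers from ee6d: reachable set = {89ec, 8afd, c7a1, ee6d}.
That is 4 commits.

4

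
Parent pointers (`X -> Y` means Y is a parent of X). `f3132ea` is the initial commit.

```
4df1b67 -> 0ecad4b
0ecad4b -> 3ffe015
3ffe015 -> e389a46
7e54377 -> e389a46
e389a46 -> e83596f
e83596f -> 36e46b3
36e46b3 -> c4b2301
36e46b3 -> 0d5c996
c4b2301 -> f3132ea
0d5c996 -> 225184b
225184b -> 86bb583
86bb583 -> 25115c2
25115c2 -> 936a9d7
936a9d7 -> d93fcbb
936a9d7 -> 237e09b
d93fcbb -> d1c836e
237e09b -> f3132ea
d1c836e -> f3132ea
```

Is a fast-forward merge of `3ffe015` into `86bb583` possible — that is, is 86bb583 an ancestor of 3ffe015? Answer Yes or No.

Yes

A fast-forward from 86bb583 to 3ffe015 is possible iff 86bb583 is an ancestor of 3ffe015.
Ancestors of 3ffe015: {0d5c996, 225184b, 237e09b, 25115c2, 36e46b3, 3ffe015, 86bb583, 936a9d7, c4b2301, d1c836e, d93fcbb, e389a46, e83596f, f3132ea}.
86bb583 is among them, so fast-forward is possible.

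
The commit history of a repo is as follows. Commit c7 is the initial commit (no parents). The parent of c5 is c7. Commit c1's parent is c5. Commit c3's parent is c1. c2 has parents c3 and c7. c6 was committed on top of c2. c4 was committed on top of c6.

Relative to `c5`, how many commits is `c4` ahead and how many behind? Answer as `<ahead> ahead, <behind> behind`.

Reachable from c4: {c1, c2, c3, c4, c5, c6, c7}.
Reachable from c5: {c5, c7}.
Only in c4's history (ahead): {c1, c2, c3, c4, c6} — 5.
Only in c5's history (behind): {} — 0.

5 ahead, 0 behind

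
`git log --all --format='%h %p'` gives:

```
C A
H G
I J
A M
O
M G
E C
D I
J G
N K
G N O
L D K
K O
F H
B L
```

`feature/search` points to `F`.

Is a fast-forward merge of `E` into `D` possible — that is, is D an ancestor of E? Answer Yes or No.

No

A fast-forward from D to E is possible iff D is an ancestor of E.
Ancestors of E: {A, C, E, G, K, M, N, O}.
D is not among them, so fast-forward is not possible.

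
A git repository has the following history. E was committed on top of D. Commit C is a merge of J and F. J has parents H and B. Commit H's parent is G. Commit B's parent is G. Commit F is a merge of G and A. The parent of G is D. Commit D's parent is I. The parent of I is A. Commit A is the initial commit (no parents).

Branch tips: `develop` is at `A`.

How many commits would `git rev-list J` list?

Walking parent pointers from J: reachable set = {A, B, D, G, H, I, J}.
That is 7 commits.

7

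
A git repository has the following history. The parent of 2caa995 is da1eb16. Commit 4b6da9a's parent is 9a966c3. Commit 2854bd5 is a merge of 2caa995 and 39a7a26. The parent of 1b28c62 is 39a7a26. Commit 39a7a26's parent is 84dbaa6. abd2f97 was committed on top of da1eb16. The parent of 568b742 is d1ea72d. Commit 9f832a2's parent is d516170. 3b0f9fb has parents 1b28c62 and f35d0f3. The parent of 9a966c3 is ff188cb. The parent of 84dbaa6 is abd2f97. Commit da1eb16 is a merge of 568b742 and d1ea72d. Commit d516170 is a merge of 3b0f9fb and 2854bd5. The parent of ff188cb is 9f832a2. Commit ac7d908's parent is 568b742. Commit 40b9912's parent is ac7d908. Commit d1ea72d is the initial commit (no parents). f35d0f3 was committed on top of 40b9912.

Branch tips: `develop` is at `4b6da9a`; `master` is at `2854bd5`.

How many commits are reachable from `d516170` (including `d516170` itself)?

Walking parent pointers from d516170: reachable set = {1b28c62, 2854bd5, 2caa995, 39a7a26, 3b0f9fb, 40b9912, 568b742, 84dbaa6, abd2f97, ac7d908, d1ea72d, d516170, da1eb16, f35d0f3}.
That is 14 commits.

14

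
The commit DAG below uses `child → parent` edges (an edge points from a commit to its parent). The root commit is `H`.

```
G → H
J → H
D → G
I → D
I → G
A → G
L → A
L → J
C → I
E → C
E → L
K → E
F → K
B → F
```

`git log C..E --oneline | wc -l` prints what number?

Reachable from E: {A, C, D, E, G, H, I, J, L}.
Reachable from C: {C, D, G, H, I}.
In E's history but not C's: {A, E, J, L} — 4 commits.

4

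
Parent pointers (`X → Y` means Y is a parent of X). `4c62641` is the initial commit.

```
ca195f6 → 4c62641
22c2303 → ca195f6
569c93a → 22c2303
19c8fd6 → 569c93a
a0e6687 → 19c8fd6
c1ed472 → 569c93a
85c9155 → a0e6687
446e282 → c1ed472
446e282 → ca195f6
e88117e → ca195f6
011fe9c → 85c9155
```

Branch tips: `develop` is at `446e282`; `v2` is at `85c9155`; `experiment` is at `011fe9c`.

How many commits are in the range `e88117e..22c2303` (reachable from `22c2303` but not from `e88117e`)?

1

Reachable from 22c2303: {22c2303, 4c62641, ca195f6}.
Reachable from e88117e: {4c62641, ca195f6, e88117e}.
In 22c2303's history but not e88117e's: {22c2303} — 1 commit.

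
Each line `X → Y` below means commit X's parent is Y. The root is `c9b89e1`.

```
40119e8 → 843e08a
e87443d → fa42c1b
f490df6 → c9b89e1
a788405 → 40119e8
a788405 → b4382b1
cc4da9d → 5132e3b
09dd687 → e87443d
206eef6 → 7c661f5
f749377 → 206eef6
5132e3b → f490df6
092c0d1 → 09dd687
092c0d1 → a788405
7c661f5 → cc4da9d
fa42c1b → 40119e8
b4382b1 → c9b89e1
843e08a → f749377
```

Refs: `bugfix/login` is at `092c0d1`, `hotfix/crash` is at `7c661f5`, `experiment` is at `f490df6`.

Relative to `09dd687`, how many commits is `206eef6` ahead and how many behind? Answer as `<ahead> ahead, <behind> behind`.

0 ahead, 6 behind

Reachable from 206eef6: {206eef6, 5132e3b, 7c661f5, c9b89e1, cc4da9d, f490df6}.
Reachable from 09dd687: {09dd687, 206eef6, 40119e8, 5132e3b, 7c661f5, 843e08a, c9b89e1, cc4da9d, e87443d, f490df6, f749377, fa42c1b}.
Only in 206eef6's history (ahead): {} — 0.
Only in 09dd687's history (behind): {09dd687, 40119e8, 843e08a, e87443d, f749377, fa42c1b} — 6.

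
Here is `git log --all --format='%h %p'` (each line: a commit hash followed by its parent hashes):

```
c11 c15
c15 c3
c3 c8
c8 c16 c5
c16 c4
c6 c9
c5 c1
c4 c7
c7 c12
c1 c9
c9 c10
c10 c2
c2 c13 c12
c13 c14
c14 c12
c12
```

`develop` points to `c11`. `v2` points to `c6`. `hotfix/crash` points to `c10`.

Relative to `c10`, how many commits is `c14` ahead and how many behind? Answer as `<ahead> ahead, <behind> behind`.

Reachable from c14: {c12, c14}.
Reachable from c10: {c10, c12, c13, c14, c2}.
Only in c14's history (ahead): {} — 0.
Only in c10's history (behind): {c10, c13, c2} — 3.

0 ahead, 3 behind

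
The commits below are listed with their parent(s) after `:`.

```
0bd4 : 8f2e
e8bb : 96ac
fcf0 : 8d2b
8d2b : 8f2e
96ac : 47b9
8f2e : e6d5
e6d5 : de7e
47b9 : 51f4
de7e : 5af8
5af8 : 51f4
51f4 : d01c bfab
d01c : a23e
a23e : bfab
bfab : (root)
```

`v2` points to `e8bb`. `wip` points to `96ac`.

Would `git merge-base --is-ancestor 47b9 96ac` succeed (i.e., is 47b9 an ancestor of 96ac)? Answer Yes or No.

Yes

Ancestors of 96ac (commits reachable by following parents): {47b9, 51f4, 96ac, a23e, bfab, d01c}.
47b9 is in that set, so it is an ancestor of 96ac.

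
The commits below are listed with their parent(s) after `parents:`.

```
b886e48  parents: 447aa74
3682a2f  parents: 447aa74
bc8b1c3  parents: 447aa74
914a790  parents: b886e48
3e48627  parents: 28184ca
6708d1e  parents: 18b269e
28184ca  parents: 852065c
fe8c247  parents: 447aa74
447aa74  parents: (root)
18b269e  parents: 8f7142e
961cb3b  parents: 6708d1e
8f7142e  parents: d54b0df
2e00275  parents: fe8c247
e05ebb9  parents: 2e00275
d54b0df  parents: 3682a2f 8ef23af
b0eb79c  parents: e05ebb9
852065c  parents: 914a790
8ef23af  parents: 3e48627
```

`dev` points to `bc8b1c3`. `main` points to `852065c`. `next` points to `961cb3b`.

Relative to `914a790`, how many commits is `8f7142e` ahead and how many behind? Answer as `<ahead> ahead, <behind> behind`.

Reachable from 8f7142e: {28184ca, 3682a2f, 3e48627, 447aa74, 852065c, 8ef23af, 8f7142e, 914a790, b886e48, d54b0df}.
Reachable from 914a790: {447aa74, 914a790, b886e48}.
Only in 8f7142e's history (ahead): {28184ca, 3682a2f, 3e48627, 852065c, 8ef23af, 8f7142e, d54b0df} — 7.
Only in 914a790's history (behind): {} — 0.

7 ahead, 0 behind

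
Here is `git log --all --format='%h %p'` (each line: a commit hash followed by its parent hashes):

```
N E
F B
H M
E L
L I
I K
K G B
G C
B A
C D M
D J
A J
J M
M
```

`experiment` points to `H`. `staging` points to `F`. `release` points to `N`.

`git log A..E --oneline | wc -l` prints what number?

8

Reachable from E: {A, B, C, D, E, G, I, J, K, L, M}.
Reachable from A: {A, J, M}.
In E's history but not A's: {B, C, D, E, G, I, K, L} — 8 commits.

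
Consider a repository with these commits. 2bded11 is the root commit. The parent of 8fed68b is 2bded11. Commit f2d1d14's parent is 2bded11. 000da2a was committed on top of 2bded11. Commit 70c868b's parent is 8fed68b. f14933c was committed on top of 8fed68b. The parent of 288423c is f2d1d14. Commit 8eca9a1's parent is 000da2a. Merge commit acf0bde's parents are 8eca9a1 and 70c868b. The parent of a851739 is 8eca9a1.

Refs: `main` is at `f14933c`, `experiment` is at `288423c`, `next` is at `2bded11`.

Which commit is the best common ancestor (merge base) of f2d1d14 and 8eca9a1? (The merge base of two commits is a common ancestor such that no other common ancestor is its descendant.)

2bded11

Ancestors of f2d1d14: {2bded11, f2d1d14}.
Ancestors of 8eca9a1: {000da2a, 2bded11, 8eca9a1}.
Common ancestors: {2bded11}.
The only common ancestor is 2bded11, so it is the merge base.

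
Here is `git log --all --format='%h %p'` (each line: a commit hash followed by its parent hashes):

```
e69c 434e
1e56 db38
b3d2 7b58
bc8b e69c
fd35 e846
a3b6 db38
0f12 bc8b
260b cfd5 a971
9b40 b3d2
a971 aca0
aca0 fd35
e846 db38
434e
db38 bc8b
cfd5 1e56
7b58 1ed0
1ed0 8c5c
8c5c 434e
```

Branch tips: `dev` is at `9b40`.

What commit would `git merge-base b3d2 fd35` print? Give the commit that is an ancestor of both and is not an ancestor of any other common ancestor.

Ancestors of b3d2: {1ed0, 434e, 7b58, 8c5c, b3d2}.
Ancestors of fd35: {434e, bc8b, db38, e69c, e846, fd35}.
Common ancestors: {434e}.
The only common ancestor is 434e, so it is the merge base.

434e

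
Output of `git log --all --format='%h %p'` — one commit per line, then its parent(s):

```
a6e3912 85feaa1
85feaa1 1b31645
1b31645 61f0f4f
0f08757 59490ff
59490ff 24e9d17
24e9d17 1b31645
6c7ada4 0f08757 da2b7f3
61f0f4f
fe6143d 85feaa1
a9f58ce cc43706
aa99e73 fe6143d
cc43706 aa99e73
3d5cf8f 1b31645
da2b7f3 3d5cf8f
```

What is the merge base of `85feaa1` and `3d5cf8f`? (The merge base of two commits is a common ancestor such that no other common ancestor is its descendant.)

1b31645

Ancestors of 85feaa1: {1b31645, 61f0f4f, 85feaa1}.
Ancestors of 3d5cf8f: {1b31645, 3d5cf8f, 61f0f4f}.
Common ancestors: {1b31645, 61f0f4f}.
Among these, 1b31645 is not an ancestor of any other common ancestor — it is the merge base.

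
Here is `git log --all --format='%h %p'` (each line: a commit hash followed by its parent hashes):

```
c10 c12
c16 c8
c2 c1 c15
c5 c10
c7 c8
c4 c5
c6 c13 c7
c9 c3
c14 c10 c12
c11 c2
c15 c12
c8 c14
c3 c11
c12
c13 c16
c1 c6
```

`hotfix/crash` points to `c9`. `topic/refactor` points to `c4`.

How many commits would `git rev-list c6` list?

Walking parent pointers from c6: reachable set = {c10, c12, c13, c14, c16, c6, c7, c8}.
That is 8 commits.

8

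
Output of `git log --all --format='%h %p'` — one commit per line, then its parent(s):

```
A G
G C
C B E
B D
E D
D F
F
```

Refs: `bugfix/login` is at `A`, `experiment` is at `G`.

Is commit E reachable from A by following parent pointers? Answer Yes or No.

Yes

Ancestors of A (commits reachable by following parents): {A, B, C, D, E, F, G}.
E is in that set, so it is an ancestor of A.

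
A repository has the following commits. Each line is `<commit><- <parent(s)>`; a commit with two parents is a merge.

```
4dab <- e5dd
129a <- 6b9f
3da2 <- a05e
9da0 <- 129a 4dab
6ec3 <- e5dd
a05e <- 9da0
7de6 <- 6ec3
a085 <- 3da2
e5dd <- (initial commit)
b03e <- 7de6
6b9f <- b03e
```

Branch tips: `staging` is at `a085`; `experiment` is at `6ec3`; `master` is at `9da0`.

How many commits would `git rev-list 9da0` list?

Walking parent pointers from 9da0: reachable set = {129a, 4dab, 6b9f, 6ec3, 7de6, 9da0, b03e, e5dd}.
That is 8 commits.

8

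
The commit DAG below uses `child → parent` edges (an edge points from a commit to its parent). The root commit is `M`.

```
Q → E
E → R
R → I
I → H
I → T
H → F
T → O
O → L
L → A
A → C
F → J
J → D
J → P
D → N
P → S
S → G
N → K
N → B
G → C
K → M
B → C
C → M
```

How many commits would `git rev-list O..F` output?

Reachable from F: {B, C, D, F, G, J, K, M, N, P, S}.
Reachable from O: {A, C, L, M, O}.
In F's history but not O's: {B, D, F, G, J, K, N, P, S} — 9 commits.

9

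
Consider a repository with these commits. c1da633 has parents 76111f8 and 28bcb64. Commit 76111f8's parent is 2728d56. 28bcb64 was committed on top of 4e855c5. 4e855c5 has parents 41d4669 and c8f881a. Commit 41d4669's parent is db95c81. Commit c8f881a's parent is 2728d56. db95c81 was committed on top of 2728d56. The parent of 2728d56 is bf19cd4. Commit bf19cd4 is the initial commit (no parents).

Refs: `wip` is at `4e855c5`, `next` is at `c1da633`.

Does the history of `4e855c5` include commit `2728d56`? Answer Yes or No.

Yes

Ancestors of 4e855c5 (commits reachable by following parents): {2728d56, 41d4669, 4e855c5, bf19cd4, c8f881a, db95c81}.
2728d56 is in that set, so it is an ancestor of 4e855c5.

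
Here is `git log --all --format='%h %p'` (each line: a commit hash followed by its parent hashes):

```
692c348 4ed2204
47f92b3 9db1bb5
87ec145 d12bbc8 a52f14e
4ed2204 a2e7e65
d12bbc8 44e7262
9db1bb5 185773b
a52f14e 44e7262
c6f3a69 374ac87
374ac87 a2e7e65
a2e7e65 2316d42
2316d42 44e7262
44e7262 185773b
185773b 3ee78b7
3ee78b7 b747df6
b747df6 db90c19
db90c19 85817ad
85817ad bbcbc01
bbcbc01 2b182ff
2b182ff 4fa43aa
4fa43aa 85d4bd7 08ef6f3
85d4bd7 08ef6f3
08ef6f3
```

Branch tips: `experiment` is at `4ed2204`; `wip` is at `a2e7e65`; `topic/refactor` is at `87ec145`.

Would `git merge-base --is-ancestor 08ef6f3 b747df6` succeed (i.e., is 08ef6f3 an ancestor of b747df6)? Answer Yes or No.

Ancestors of b747df6 (commits reachable by following parents): {08ef6f3, 2b182ff, 4fa43aa, 85817ad, 85d4bd7, b747df6, bbcbc01, db90c19}.
08ef6f3 is in that set, so it is an ancestor of b747df6.

Yes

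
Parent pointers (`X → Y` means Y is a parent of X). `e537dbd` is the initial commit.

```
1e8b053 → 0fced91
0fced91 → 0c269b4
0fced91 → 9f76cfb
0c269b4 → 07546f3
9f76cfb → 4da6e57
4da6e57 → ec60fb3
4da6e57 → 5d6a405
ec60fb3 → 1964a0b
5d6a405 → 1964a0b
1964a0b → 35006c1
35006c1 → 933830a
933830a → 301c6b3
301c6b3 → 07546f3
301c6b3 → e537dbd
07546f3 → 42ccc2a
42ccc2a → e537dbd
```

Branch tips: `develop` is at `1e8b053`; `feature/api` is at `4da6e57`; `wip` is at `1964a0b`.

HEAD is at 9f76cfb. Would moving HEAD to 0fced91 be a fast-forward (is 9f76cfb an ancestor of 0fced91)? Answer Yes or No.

Yes

A fast-forward from 9f76cfb to 0fced91 is possible iff 9f76cfb is an ancestor of 0fced91.
Ancestors of 0fced91: {07546f3, 0c269b4, 0fced91, 1964a0b, 301c6b3, 35006c1, 42ccc2a, 4da6e57, 5d6a405, 933830a, 9f76cfb, e537dbd, ec60fb3}.
9f76cfb is among them, so fast-forward is possible.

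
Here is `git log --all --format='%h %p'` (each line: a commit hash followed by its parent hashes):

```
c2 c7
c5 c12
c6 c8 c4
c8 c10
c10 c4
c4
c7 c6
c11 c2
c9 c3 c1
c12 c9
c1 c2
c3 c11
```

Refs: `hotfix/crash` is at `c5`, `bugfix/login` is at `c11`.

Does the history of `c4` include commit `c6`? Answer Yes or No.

Ancestors of c4: {c4}.
c6 is not in that set, so it is not an ancestor of c4.

No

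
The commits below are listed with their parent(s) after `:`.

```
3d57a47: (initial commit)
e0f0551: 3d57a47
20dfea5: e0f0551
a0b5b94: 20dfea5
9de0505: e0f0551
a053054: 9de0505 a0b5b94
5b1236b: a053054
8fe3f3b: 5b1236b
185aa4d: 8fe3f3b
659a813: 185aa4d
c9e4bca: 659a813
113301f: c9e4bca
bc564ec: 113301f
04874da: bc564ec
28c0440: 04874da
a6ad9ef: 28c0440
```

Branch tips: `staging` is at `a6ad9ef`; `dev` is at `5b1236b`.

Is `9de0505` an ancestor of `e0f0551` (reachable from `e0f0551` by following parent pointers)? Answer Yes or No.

Ancestors of e0f0551: {3d57a47, e0f0551}.
9de0505 is not in that set, so it is not an ancestor of e0f0551.

No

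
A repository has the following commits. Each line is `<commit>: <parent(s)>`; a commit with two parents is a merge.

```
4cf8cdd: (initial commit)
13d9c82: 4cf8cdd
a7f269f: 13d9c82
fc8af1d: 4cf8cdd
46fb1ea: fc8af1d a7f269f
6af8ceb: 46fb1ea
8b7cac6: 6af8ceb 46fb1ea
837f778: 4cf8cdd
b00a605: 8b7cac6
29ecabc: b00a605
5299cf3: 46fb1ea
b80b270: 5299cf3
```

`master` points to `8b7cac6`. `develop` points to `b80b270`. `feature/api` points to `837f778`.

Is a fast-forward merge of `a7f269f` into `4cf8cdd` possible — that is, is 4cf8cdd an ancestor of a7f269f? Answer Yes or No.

Yes

A fast-forward from 4cf8cdd to a7f269f is possible iff 4cf8cdd is an ancestor of a7f269f.
Ancestors of a7f269f: {13d9c82, 4cf8cdd, a7f269f}.
4cf8cdd is among them, so fast-forward is possible.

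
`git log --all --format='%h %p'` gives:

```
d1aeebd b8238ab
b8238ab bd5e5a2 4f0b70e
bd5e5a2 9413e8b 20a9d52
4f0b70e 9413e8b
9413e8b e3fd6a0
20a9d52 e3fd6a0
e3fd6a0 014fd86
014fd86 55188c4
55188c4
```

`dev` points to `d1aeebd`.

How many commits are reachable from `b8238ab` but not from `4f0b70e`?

Reachable from b8238ab: {014fd86, 20a9d52, 4f0b70e, 55188c4, 9413e8b, b8238ab, bd5e5a2, e3fd6a0}.
Reachable from 4f0b70e: {014fd86, 4f0b70e, 55188c4, 9413e8b, e3fd6a0}.
In b8238ab's history but not 4f0b70e's: {20a9d52, b8238ab, bd5e5a2} — 3 commits.

3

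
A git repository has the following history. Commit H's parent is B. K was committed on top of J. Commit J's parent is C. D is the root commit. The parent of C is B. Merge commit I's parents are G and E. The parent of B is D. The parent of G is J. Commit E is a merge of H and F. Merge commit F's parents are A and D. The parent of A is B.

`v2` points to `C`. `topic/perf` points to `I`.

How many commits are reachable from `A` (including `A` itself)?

3

Walking parent pointers from A: reachable set = {A, B, D}.
That is 3 commits.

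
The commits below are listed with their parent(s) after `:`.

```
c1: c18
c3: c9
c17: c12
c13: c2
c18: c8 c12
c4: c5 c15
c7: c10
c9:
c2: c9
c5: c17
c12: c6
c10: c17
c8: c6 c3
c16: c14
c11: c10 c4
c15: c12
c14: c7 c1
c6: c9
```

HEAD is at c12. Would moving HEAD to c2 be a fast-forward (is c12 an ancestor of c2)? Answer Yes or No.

A fast-forward from c12 to c2 is possible iff c12 is an ancestor of c2.
Ancestors of c2: {c2, c9}.
c12 is not among them, so fast-forward is not possible.

No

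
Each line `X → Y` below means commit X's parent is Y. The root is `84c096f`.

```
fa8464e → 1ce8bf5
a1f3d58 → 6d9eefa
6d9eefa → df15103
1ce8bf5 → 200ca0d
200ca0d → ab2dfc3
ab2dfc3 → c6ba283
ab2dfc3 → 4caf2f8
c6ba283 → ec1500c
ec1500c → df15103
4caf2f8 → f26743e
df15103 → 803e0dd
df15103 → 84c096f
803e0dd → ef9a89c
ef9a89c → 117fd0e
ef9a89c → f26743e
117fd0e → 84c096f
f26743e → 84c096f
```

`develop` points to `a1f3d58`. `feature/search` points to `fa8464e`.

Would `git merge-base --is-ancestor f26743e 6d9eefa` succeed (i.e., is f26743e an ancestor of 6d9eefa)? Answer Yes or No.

Yes

Ancestors of 6d9eefa (commits reachable by following parents): {117fd0e, 6d9eefa, 803e0dd, 84c096f, df15103, ef9a89c, f26743e}.
f26743e is in that set, so it is an ancestor of 6d9eefa.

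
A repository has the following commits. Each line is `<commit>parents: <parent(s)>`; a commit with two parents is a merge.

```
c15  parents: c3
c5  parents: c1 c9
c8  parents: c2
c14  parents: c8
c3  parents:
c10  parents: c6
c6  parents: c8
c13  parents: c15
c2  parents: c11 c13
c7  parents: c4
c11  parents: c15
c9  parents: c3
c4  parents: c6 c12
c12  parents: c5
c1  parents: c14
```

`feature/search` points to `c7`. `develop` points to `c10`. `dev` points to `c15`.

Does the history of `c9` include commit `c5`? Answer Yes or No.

Ancestors of c9: {c3, c9}.
c5 is not in that set, so it is not an ancestor of c9.

No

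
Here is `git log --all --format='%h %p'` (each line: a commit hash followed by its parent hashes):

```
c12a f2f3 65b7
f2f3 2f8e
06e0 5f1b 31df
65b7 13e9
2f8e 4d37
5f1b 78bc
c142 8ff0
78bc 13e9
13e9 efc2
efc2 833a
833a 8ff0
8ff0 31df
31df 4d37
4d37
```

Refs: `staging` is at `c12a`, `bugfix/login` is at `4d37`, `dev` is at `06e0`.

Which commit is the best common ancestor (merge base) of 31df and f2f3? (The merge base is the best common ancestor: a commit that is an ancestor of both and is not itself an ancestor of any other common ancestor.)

4d37

Ancestors of 31df: {31df, 4d37}.
Ancestors of f2f3: {2f8e, 4d37, f2f3}.
Common ancestors: {4d37}.
The only common ancestor is 4d37, so it is the merge base.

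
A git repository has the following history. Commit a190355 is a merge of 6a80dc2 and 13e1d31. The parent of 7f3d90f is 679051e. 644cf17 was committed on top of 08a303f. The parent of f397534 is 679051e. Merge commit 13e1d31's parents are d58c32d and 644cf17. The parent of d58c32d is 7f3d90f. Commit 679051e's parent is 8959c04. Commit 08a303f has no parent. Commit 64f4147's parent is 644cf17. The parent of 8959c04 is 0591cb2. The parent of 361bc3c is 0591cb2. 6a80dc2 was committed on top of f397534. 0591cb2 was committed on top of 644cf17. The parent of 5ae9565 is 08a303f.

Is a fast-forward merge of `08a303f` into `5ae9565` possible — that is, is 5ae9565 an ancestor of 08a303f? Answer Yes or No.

No

A fast-forward from 5ae9565 to 08a303f is possible iff 5ae9565 is an ancestor of 08a303f.
Ancestors of 08a303f: {08a303f}.
5ae9565 is not among them, so fast-forward is not possible.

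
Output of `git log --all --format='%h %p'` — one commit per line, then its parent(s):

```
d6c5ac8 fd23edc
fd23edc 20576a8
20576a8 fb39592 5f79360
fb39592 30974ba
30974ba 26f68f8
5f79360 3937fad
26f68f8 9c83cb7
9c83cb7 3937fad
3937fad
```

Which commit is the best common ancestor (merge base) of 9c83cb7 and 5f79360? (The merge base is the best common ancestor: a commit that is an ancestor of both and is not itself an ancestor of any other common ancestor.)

3937fad

Ancestors of 9c83cb7: {3937fad, 9c83cb7}.
Ancestors of 5f79360: {3937fad, 5f79360}.
Common ancestors: {3937fad}.
The only common ancestor is 3937fad, so it is the merge base.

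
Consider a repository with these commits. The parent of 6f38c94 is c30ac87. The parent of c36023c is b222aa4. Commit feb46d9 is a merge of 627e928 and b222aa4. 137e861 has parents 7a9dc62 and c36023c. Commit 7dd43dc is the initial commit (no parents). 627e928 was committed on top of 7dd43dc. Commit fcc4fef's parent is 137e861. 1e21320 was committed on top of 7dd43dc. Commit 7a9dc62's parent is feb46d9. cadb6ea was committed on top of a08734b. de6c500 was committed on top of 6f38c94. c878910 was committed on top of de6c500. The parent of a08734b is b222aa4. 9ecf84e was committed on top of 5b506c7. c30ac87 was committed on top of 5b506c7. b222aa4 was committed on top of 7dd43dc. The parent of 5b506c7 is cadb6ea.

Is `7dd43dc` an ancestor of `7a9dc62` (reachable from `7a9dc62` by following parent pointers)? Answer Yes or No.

Yes

Ancestors of 7a9dc62 (commits reachable by following parents): {627e928, 7a9dc62, 7dd43dc, b222aa4, feb46d9}.
7dd43dc is in that set, so it is an ancestor of 7a9dc62.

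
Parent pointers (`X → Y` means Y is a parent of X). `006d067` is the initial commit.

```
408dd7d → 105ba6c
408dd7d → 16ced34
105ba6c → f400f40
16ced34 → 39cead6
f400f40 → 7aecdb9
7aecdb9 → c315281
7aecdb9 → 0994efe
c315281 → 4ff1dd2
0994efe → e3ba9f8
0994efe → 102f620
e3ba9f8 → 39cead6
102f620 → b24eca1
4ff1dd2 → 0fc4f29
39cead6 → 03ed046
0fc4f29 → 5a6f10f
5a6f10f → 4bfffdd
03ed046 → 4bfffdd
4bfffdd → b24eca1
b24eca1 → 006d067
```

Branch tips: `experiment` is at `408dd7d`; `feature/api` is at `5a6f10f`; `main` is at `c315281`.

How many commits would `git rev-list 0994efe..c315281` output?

4

Reachable from c315281: {006d067, 0fc4f29, 4bfffdd, 4ff1dd2, 5a6f10f, b24eca1, c315281}.
Reachable from 0994efe: {006d067, 03ed046, 0994efe, 102f620, 39cead6, 4bfffdd, b24eca1, e3ba9f8}.
In c315281's history but not 0994efe's: {0fc4f29, 4ff1dd2, 5a6f10f, c315281} — 4 commits.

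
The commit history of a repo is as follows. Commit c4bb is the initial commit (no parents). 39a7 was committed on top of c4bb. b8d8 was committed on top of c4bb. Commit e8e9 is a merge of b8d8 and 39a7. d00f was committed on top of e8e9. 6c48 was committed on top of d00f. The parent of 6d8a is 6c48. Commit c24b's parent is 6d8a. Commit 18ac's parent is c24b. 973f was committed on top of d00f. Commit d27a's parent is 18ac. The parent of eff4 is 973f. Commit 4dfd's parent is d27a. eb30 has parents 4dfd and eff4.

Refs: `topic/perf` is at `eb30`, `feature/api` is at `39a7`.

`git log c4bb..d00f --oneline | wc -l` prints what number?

Reachable from d00f: {39a7, b8d8, c4bb, d00f, e8e9}.
Reachable from c4bb: {c4bb}.
In d00f's history but not c4bb's: {39a7, b8d8, d00f, e8e9} — 4 commits.

4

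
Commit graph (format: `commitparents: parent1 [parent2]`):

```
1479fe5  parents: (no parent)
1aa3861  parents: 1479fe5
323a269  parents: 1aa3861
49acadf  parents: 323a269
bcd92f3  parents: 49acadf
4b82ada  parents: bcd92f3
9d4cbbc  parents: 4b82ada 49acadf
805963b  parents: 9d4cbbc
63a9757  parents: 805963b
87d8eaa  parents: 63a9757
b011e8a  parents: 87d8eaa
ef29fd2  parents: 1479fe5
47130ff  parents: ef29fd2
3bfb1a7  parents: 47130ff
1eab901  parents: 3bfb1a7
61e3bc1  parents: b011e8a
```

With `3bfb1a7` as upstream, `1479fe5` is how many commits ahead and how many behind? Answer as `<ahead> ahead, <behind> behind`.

0 ahead, 3 behind

Reachable from 1479fe5: {1479fe5}.
Reachable from 3bfb1a7: {1479fe5, 3bfb1a7, 47130ff, ef29fd2}.
Only in 1479fe5's history (ahead): {} — 0.
Only in 3bfb1a7's history (behind): {3bfb1a7, 47130ff, ef29fd2} — 3.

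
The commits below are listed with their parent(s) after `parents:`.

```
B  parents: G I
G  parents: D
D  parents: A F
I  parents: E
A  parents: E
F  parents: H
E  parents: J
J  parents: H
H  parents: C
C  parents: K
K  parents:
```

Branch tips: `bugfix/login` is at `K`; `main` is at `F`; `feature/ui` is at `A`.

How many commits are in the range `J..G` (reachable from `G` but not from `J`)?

5

Reachable from G: {A, C, D, E, F, G, H, J, K}.
Reachable from J: {C, H, J, K}.
In G's history but not J's: {A, D, E, F, G} — 5 commits.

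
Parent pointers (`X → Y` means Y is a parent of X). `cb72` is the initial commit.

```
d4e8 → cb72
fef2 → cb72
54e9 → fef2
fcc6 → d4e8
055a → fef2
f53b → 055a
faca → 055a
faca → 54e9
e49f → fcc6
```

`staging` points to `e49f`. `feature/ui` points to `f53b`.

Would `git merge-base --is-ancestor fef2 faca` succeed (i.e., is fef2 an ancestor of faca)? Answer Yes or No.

Yes

Ancestors of faca (commits reachable by following parents): {055a, 54e9, cb72, faca, fef2}.
fef2 is in that set, so it is an ancestor of faca.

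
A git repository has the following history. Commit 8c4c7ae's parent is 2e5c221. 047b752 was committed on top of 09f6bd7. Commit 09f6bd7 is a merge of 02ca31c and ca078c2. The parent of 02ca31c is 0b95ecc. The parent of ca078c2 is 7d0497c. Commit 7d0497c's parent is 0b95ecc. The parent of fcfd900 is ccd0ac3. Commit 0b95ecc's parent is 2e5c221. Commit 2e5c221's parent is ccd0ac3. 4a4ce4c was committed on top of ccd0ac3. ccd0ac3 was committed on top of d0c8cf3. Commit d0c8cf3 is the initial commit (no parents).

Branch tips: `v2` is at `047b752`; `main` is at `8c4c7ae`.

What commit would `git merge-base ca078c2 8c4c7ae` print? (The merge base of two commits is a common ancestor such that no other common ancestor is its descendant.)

2e5c221

Ancestors of ca078c2: {0b95ecc, 2e5c221, 7d0497c, ca078c2, ccd0ac3, d0c8cf3}.
Ancestors of 8c4c7ae: {2e5c221, 8c4c7ae, ccd0ac3, d0c8cf3}.
Common ancestors: {2e5c221, ccd0ac3, d0c8cf3}.
Among these, 2e5c221 is not an ancestor of any other common ancestor — it is the merge base.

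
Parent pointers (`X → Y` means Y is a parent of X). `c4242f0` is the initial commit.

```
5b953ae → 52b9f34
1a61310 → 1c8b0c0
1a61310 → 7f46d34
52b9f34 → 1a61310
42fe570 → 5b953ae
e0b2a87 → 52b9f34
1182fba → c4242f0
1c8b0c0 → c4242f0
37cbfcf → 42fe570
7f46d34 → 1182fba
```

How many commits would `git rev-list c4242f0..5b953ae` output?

Reachable from 5b953ae: {1182fba, 1a61310, 1c8b0c0, 52b9f34, 5b953ae, 7f46d34, c4242f0}.
Reachable from c4242f0: {c4242f0}.
In 5b953ae's history but not c4242f0's: {1182fba, 1a61310, 1c8b0c0, 52b9f34, 5b953ae, 7f46d34} — 6 commits.

6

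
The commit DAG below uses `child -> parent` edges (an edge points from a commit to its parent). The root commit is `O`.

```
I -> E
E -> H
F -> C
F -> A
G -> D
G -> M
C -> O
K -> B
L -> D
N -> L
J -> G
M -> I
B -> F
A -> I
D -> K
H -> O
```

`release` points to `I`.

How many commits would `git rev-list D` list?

10

Walking parent pointers from D: reachable set = {A, B, C, D, E, F, H, I, K, O}.
That is 10 commits.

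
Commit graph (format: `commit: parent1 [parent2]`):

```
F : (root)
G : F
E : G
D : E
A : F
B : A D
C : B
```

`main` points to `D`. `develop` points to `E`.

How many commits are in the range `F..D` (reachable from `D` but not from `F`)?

3

Reachable from D: {D, E, F, G}.
Reachable from F: {F}.
In D's history but not F's: {D, E, G} — 3 commits.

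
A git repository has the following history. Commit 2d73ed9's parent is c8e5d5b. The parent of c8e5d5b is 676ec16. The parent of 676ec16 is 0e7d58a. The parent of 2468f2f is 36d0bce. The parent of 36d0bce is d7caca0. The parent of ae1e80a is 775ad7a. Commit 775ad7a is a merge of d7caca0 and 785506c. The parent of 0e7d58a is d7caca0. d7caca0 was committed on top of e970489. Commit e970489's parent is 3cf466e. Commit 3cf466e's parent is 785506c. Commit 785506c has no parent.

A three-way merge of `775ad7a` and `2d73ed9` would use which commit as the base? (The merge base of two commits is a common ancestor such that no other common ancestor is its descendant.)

Ancestors of 775ad7a: {3cf466e, 775ad7a, 785506c, d7caca0, e970489}.
Ancestors of 2d73ed9: {0e7d58a, 2d73ed9, 3cf466e, 676ec16, 785506c, c8e5d5b, d7caca0, e970489}.
Common ancestors: {3cf466e, 785506c, d7caca0, e970489}.
Among these, d7caca0 is not an ancestor of any other common ancestor — it is the merge base.

d7caca0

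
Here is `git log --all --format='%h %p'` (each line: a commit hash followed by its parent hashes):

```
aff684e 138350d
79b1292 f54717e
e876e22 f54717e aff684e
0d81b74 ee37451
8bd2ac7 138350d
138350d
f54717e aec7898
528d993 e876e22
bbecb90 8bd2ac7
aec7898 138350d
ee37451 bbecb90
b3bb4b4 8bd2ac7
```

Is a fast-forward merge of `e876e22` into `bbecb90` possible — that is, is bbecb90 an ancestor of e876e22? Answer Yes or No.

A fast-forward from bbecb90 to e876e22 is possible iff bbecb90 is an ancestor of e876e22.
Ancestors of e876e22: {138350d, aec7898, aff684e, e876e22, f54717e}.
bbecb90 is not among them, so fast-forward is not possible.

No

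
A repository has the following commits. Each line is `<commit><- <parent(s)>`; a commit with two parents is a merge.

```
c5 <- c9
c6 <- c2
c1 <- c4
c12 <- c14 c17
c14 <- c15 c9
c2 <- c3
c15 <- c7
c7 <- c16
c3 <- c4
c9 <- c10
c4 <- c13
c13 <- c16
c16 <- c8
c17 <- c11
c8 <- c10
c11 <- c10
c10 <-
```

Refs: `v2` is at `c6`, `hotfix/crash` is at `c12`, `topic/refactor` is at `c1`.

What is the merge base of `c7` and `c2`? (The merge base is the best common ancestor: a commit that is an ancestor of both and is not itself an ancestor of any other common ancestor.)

c16

Ancestors of c7: {c10, c16, c7, c8}.
Ancestors of c2: {c10, c13, c16, c2, c3, c4, c8}.
Common ancestors: {c10, c16, c8}.
Among these, c16 is not an ancestor of any other common ancestor — it is the merge base.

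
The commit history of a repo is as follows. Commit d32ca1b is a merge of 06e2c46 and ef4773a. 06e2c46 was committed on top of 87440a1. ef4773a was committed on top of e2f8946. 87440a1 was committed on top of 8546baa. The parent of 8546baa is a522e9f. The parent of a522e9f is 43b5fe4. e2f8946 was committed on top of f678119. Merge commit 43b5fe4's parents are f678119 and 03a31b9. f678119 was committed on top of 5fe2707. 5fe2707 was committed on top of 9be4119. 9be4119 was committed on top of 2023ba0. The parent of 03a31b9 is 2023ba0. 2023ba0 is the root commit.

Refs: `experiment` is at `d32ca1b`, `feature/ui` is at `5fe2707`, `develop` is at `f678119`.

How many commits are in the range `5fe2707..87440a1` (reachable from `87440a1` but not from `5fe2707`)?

Reachable from 87440a1: {03a31b9, 2023ba0, 43b5fe4, 5fe2707, 8546baa, 87440a1, 9be4119, a522e9f, f678119}.
Reachable from 5fe2707: {2023ba0, 5fe2707, 9be4119}.
In 87440a1's history but not 5fe2707's: {03a31b9, 43b5fe4, 8546baa, 87440a1, a522e9f, f678119} — 6 commits.

6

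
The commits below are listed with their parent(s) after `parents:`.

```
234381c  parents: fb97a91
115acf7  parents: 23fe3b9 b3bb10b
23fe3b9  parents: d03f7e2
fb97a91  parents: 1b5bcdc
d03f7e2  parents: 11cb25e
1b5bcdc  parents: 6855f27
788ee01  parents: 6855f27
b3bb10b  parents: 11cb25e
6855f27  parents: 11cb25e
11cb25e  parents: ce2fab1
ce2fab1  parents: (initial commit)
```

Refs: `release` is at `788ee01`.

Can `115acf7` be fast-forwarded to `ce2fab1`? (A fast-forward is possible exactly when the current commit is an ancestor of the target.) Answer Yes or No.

No

A fast-forward from 115acf7 to ce2fab1 is possible iff 115acf7 is an ancestor of ce2fab1.
Ancestors of ce2fab1: {ce2fab1}.
115acf7 is not among them, so fast-forward is not possible.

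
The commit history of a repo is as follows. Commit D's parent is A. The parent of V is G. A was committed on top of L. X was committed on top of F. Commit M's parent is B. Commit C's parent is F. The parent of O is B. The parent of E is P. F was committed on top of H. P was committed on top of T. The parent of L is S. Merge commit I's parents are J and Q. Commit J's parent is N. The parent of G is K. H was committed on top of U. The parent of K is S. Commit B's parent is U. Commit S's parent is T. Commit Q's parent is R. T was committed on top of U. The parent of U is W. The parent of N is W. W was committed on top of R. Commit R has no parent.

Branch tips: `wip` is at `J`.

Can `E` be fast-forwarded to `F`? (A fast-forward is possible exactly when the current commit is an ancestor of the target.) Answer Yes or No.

A fast-forward from E to F is possible iff E is an ancestor of F.
Ancestors of F: {F, H, R, U, W}.
E is not among them, so fast-forward is not possible.

No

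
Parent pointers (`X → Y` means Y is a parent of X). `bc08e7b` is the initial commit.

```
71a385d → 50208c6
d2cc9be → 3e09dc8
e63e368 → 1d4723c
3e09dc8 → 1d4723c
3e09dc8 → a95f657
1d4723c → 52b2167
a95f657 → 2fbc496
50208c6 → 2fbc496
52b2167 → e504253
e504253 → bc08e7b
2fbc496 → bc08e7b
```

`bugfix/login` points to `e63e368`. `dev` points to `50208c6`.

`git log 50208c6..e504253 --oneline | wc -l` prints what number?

Reachable from e504253: {bc08e7b, e504253}.
Reachable from 50208c6: {2fbc496, 50208c6, bc08e7b}.
In e504253's history but not 50208c6's: {e504253} — 1 commit.

1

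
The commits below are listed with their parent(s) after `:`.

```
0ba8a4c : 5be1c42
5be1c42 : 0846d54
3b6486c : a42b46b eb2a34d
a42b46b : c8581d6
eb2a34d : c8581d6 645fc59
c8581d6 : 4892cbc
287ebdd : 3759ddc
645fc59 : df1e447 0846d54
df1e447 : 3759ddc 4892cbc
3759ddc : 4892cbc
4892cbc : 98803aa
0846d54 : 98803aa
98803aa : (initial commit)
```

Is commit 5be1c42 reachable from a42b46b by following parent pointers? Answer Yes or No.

Ancestors of a42b46b: {4892cbc, 98803aa, a42b46b, c8581d6}.
5be1c42 is not in that set, so it is not an ancestor of a42b46b.

No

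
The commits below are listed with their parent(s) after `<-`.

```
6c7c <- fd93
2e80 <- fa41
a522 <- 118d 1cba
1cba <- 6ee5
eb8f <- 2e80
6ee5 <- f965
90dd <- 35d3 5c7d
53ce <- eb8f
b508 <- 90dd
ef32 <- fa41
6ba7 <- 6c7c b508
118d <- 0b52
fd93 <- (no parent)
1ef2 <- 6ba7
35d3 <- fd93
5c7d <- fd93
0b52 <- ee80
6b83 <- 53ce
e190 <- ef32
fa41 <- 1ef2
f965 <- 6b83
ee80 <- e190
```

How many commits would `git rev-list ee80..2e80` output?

1

Reachable from 2e80: {1ef2, 2e80, 35d3, 5c7d, 6ba7, 6c7c, 90dd, b508, fa41, fd93}.
Reachable from ee80: {1ef2, 35d3, 5c7d, 6ba7, 6c7c, 90dd, b508, e190, ee80, ef32, fa41, fd93}.
In 2e80's history but not ee80's: {2e80} — 1 commit.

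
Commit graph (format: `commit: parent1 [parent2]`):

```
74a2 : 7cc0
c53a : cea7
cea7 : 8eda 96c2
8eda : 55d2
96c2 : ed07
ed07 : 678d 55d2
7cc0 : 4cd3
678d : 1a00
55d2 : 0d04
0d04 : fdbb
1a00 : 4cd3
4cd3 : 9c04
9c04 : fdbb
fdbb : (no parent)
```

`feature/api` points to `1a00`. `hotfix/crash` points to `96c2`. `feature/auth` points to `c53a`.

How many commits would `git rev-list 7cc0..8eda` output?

Reachable from 8eda: {0d04, 55d2, 8eda, fdbb}.
Reachable from 7cc0: {4cd3, 7cc0, 9c04, fdbb}.
In 8eda's history but not 7cc0's: {0d04, 55d2, 8eda} — 3 commits.

3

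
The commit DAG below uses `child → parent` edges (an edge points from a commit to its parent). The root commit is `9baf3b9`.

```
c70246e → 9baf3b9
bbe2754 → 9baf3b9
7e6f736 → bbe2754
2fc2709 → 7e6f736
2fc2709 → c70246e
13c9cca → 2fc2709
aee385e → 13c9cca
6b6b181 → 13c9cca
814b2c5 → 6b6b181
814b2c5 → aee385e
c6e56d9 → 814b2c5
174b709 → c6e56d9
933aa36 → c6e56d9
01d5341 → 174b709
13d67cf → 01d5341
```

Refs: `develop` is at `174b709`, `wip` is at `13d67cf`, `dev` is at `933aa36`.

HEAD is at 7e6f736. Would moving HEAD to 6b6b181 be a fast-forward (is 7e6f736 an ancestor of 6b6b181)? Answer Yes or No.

A fast-forward from 7e6f736 to 6b6b181 is possible iff 7e6f736 is an ancestor of 6b6b181.
Ancestors of 6b6b181: {13c9cca, 2fc2709, 6b6b181, 7e6f736, 9baf3b9, bbe2754, c70246e}.
7e6f736 is among them, so fast-forward is possible.

Yes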